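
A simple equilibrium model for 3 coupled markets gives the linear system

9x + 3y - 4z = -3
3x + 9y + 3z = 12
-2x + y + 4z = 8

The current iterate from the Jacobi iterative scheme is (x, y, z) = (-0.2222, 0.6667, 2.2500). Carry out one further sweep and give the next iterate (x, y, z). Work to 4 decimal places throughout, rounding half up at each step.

(0.4444, 0.6574, 1.7222)

One sweep:
  x = (-3 - (3)·0.6667 - (-4)·2.2500) / (9) = 0.4444
  y = (12 - (3)·-0.2222 - (3)·2.2500) / (9) = 0.6574
  z = (8 - (-2)·-0.2222 - (1)·0.6667) / (4) = 1.7222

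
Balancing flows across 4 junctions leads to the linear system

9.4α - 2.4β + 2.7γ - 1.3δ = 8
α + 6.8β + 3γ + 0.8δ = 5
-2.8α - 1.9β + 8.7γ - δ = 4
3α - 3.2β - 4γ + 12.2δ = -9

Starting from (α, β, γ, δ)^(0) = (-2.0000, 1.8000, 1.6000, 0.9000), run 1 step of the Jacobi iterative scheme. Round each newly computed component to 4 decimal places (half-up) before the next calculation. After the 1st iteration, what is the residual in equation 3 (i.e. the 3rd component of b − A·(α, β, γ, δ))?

Iteration 1:
  α = (8 - (-2.4)·1.8000 - (2.7)·1.6000 - (-1.3)·0.9000) / (9.4) = 0.9755
  β = (5 - (1)·-2.0000 - (3)·1.6000 - (0.8)·0.9000) / (6.8) = 0.2176
  γ = (4 - (-2.8)·-2.0000 - (-1.9)·1.8000 - (-1)·0.9000) / (8.7) = 0.3126
  δ = (-9 - (3)·-2.0000 - (-3.2)·1.8000 - (-4)·1.6000) / (12.2) = 0.7508
Residual b − A·x = (-0.5154, 1.0064, 5.1760, -19.1395)

5.1760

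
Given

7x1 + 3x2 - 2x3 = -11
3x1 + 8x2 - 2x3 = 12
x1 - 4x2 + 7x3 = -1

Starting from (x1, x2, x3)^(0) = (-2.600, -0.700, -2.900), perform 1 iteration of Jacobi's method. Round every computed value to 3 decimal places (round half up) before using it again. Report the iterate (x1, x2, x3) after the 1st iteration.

(-2.100, 1.750, -0.171)

Iteration 1:
  x1 = (-11 - (3)·-0.700 - (-2)·-2.900) / (7) = -2.100
  x2 = (12 - (3)·-2.600 - (-2)·-2.900) / (8) = 1.750
  x3 = (-1 - (1)·-2.600 - (-4)·-0.700) / (7) = -0.171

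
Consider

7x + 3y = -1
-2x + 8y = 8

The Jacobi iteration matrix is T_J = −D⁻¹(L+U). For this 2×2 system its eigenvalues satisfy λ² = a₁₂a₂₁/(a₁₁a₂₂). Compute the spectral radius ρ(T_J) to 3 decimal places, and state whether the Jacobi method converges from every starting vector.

a₁₂a₂₁/(a₁₁a₂₂) = (3)·(-2) / ((7)·(8)) = -0.107143
ρ = √|-0.107143| = √0.107143 = 0.327
ρ < 1, so Jacobi converges

0.327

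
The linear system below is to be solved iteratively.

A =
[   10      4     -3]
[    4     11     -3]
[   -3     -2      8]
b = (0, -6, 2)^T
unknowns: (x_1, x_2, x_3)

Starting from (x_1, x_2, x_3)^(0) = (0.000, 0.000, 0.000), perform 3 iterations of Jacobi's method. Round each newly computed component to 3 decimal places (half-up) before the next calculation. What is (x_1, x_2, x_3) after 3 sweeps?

(0.225, -0.621, 0.241)

Iteration 1:
  x_1 = (0 - (4)·0.000 - (-3)·0.000) / (10) = 0.000
  x_2 = (-6 - (4)·0.000 - (-3)·0.000) / (11) = -0.545
  x_3 = (2 - (-3)·0.000 - (-2)·0.000) / (8) = 0.250
Iteration 2:
  x_1 = (0 - (4)·-0.545 - (-3)·0.250) / (10) = 0.293
  x_2 = (-6 - (4)·0.000 - (-3)·0.250) / (11) = -0.477
  x_3 = (2 - (-3)·0.000 - (-2)·-0.545) / (8) = 0.114
Iteration 3:
  x_1 = (0 - (4)·-0.477 - (-3)·0.114) / (10) = 0.225
  x_2 = (-6 - (4)·0.293 - (-3)·0.114) / (11) = -0.621
  x_3 = (2 - (-3)·0.293 - (-2)·-0.477) / (8) = 0.241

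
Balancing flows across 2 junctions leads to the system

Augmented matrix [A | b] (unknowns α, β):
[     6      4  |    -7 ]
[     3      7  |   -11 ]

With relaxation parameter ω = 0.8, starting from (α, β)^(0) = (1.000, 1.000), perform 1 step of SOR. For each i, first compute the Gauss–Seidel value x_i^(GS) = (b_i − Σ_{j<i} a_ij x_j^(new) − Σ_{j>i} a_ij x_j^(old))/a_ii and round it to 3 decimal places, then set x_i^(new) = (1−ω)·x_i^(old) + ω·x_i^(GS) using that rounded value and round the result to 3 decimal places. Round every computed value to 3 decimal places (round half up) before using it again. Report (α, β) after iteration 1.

Iteration 1:
  α: GS value = (-7 - (4)·1.000) / (6) = -1.833;  α ← (1−ω)·1.000 + ω·-1.833 = -1.266
  β: GS value = (-11 - (3)·-1.266) / (7) = -1.029;  β ← (1−ω)·1.000 + ω·-1.029 = -0.623

(-1.266, -0.623)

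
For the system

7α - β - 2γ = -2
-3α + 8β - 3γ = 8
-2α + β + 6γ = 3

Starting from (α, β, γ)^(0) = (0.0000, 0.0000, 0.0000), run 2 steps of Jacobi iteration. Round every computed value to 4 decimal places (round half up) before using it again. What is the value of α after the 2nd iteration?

0.0000

Iteration 1:
  α = (-2 - (-1)·0.0000 - (-2)·0.0000) / (7) = -0.2857
  β = (8 - (-3)·0.0000 - (-3)·0.0000) / (8) = 1.0000
  γ = (3 - (-2)·0.0000 - (1)·0.0000) / (6) = 0.5000
Iteration 2:
  α = (-2 - (-1)·1.0000 - (-2)·0.5000) / (7) = 0.0000
  β = (8 - (-3)·-0.2857 - (-3)·0.5000) / (8) = 1.0804
  γ = (3 - (-2)·-0.2857 - (1)·1.0000) / (6) = 0.2381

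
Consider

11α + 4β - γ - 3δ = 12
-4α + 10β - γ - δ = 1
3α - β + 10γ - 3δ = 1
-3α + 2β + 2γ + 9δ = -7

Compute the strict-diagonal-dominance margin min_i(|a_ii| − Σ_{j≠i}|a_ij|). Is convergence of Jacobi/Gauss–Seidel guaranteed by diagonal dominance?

2

row 1: |11| − (4+1+3) = 3
row 2: |10| − (4+1+1) = 4
row 3: |10| − (3+1+3) = 3
row 4: |9| − (3+2+2) = 2
minimum over rows = 2 → strictly diagonally dominant (convergence guaranteed)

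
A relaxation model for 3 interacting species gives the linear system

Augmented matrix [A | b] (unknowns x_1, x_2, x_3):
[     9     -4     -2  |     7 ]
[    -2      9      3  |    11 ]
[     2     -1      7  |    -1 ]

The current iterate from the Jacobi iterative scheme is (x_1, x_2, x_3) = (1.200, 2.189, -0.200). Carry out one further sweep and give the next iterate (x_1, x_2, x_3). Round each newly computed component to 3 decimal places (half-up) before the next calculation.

One sweep:
  x_1 = (7 - (-4)·2.189 - (-2)·-0.200) / (9) = 1.706
  x_2 = (11 - (-2)·1.200 - (3)·-0.200) / (9) = 1.556
  x_3 = (-1 - (2)·1.200 - (-1)·2.189) / (7) = -0.173

(1.706, 1.556, -0.173)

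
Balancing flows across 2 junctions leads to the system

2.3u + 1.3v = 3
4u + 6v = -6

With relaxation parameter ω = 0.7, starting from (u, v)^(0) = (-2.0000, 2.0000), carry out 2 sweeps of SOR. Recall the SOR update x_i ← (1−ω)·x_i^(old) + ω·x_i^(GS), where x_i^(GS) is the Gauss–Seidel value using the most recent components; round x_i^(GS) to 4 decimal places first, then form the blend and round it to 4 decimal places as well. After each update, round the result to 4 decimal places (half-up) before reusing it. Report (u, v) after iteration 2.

(0.7208, -0.9994)

Iteration 1:
  u: GS value = (3 - (1.3)·2.0000) / (2.3) = 0.1739;  u ← (1−ω)·-2.0000 + ω·0.1739 = -0.4783
  v: GS value = (-6 - (4)·-0.4783) / (6) = -0.6811;  v ← (1−ω)·2.0000 + ω·-0.6811 = 0.1232
Iteration 2:
  u: GS value = (3 - (1.3)·0.1232) / (2.3) = 1.2347;  u ← (1−ω)·-0.4783 + ω·1.2347 = 0.7208
  v: GS value = (-6 - (4)·0.7208) / (6) = -1.4805;  v ← (1−ω)·0.1232 + ω·-1.4805 = -0.9994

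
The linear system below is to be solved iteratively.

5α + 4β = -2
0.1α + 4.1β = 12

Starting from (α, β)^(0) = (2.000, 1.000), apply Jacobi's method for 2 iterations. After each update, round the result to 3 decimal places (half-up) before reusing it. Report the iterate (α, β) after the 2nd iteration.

Iteration 1:
  α = (-2 - (4)·1.000) / (5) = -1.200
  β = (12 - (0.1)·2.000) / (4.1) = 2.878
Iteration 2:
  α = (-2 - (4)·2.878) / (5) = -2.702
  β = (12 - (0.1)·-1.200) / (4.1) = 2.956

(-2.702, 2.956)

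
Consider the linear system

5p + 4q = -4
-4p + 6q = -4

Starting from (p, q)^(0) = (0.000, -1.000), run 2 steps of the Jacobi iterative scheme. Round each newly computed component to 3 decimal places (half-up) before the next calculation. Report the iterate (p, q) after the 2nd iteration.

Iteration 1:
  p = (-4 - (4)·-1.000) / (5) = 0.000
  q = (-4 - (-4)·0.000) / (6) = -0.667
Iteration 2:
  p = (-4 - (4)·-0.667) / (5) = -0.266
  q = (-4 - (-4)·0.000) / (6) = -0.667

(-0.266, -0.667)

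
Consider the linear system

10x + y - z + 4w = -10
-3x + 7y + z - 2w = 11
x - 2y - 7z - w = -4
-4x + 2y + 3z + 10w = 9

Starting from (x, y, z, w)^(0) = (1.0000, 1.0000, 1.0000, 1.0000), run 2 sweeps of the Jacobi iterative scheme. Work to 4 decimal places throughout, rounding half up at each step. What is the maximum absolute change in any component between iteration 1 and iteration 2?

0.9837

Iteration 1:
  x = (-10 - (1)·1.0000 - (-1)·1.0000 - (4)·1.0000) / (10) = -1.4000
  y = (11 - (-3)·1.0000 - (1)·1.0000 - (-2)·1.0000) / (7) = 2.1429
  z = (-4 - (1)·1.0000 - (-2)·1.0000 - (-1)·1.0000) / (-7) = 0.2857
  w = (9 - (-4)·1.0000 - (2)·1.0000 - (3)·1.0000) / (10) = 0.8000
Iteration 2:
  x = (-10 - (1)·2.1429 - (-1)·0.2857 - (4)·0.8000) / (10) = -1.5057
  y = (11 - (-3)·-1.4000 - (1)·0.2857 - (-2)·0.8000) / (7) = 1.1592
  z = (-4 - (1)·-1.4000 - (-2)·2.1429 - (-1)·0.8000) / (-7) = -0.3551
  w = (9 - (-4)·-1.4000 - (2)·2.1429 - (3)·0.2857) / (10) = -0.1743
Change: (-0.1057, -0.9837, -0.6408, -0.9743) → max |·| = 0.9837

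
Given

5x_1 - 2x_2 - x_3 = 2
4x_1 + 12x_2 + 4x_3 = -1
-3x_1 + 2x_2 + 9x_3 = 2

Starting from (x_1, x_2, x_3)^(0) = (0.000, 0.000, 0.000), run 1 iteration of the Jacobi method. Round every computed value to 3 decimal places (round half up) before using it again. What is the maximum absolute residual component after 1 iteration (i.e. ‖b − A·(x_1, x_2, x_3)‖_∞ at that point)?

2.492

Iteration 1:
  x_1 = (2 - (-2)·0.000 - (-1)·0.000) / (5) = 0.400
  x_2 = (-1 - (4)·0.000 - (4)·0.000) / (12) = -0.083
  x_3 = (2 - (-3)·0.000 - (2)·0.000) / (9) = 0.222
Residual b − A·x = (0.056, -2.492, 1.368); ∞-norm = 2.492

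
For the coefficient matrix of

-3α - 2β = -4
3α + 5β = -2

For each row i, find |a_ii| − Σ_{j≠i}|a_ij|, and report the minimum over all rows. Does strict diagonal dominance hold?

1

row 1: |-3| − (2) = 1
row 2: |5| − (3) = 2
minimum over rows = 1 → strictly diagonally dominant (convergence guaranteed)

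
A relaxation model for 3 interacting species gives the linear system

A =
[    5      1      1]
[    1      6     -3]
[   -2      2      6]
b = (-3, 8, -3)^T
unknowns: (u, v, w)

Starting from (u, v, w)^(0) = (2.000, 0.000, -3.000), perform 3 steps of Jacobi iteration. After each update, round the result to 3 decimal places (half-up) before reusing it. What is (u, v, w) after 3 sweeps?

(-0.817, 1.256, -1.150)

Iteration 1:
  u = (-3 - (1)·0.000 - (1)·-3.000) / (5) = 0.000
  v = (8 - (1)·2.000 - (-3)·-3.000) / (6) = -0.500
  w = (-3 - (-2)·2.000 - (2)·0.000) / (6) = 0.167
Iteration 2:
  u = (-3 - (1)·-0.500 - (1)·0.167) / (5) = -0.533
  v = (8 - (1)·0.000 - (-3)·0.167) / (6) = 1.417
  w = (-3 - (-2)·0.000 - (2)·-0.500) / (6) = -0.333
Iteration 3:
  u = (-3 - (1)·1.417 - (1)·-0.333) / (5) = -0.817
  v = (8 - (1)·-0.533 - (-3)·-0.333) / (6) = 1.256
  w = (-3 - (-2)·-0.533 - (2)·1.417) / (6) = -1.150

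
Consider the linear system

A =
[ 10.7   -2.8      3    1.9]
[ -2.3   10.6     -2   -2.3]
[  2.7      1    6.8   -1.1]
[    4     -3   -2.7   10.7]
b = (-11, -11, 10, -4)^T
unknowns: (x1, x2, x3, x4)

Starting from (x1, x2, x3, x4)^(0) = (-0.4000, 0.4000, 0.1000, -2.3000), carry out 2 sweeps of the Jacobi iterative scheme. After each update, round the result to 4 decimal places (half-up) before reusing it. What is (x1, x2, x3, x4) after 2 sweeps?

Iteration 1:
  x1 = (-11 - (-2.8)·0.4000 - (3)·0.1000 - (1.9)·-2.3000) / (10.7) = -0.5430
  x2 = (-11 - (-2.3)·-0.4000 - (-2)·0.1000 - (-2.3)·-2.3000) / (10.6) = -1.6047
  x3 = (10 - (2.7)·-0.4000 - (1)·0.4000 - (-1.1)·-2.3000) / (6.8) = 1.1985
  x4 = (-4 - (4)·-0.4000 - (-3)·0.4000 - (-2.7)·0.1000) / (10.7) = -0.0869
Iteration 2:
  x1 = (-11 - (-2.8)·-1.6047 - (3)·1.1985 - (1.9)·-0.0869) / (10.7) = -1.7686
  x2 = (-11 - (-2.3)·-0.5430 - (-2)·1.1985 - (-2.3)·-0.0869) / (10.6) = -0.9483
  x3 = (10 - (2.7)·-0.5430 - (1)·-1.6047 - (-1.1)·-0.0869) / (6.8) = 1.9081
  x4 = (-4 - (4)·-0.5430 - (-3)·-1.6047 - (-2.7)·1.1985) / (10.7) = -0.3183

(-1.7686, -0.9483, 1.9081, -0.3183)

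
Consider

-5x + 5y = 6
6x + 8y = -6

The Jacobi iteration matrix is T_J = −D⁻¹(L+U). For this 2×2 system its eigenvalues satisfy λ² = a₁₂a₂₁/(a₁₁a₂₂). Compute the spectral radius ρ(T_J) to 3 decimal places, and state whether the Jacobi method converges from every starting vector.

0.866

a₁₂a₂₁/(a₁₁a₂₂) = (5)·(6) / ((-5)·(8)) = -0.750000
ρ = √|-0.750000| = √0.750000 = 0.866
ρ < 1, so Jacobi converges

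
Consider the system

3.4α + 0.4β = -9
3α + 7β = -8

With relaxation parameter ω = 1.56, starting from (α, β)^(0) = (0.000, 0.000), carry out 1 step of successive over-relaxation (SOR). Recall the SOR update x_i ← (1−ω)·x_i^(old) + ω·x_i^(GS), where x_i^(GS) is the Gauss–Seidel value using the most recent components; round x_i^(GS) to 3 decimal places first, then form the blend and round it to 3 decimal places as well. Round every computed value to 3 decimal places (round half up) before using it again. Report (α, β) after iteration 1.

(-4.129, 0.978)

Iteration 1:
  α: GS value = (-9 - (0.4)·0.000) / (3.4) = -2.647;  α ← (1−ω)·0.000 + ω·-2.647 = -4.129
  β: GS value = (-8 - (3)·-4.129) / (7) = 0.627;  β ← (1−ω)·0.000 + ω·0.627 = 0.978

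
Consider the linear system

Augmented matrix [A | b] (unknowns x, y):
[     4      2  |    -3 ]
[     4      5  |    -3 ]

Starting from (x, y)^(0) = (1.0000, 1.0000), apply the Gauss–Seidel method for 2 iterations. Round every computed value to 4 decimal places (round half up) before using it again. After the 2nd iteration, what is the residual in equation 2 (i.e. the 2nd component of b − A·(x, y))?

0.0000

Iteration 1:
  x = (-3 - (2)·1.0000) / (4) = -1.2500
  y = (-3 - (4)·-1.2500) / (5) = 0.4000
Iteration 2:
  x = (-3 - (2)·0.4000) / (4) = -0.9500
  y = (-3 - (4)·-0.9500) / (5) = 0.1600
Residual b − A·x = (0.4800, 0.0000)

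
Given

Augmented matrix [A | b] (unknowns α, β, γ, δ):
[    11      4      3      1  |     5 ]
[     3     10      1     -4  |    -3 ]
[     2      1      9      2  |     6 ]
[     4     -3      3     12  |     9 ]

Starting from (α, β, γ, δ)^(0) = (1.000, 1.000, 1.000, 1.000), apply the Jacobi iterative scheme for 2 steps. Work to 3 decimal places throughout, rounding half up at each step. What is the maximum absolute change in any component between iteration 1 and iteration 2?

0.768

Iteration 1:
  α = (5 - (4)·1.000 - (3)·1.000 - (1)·1.000) / (11) = -0.273
  β = (-3 - (3)·1.000 - (1)·1.000 - (-4)·1.000) / (10) = -0.300
  γ = (6 - (2)·1.000 - (1)·1.000 - (2)·1.000) / (9) = 0.111
  δ = (9 - (4)·1.000 - (-3)·1.000 - (3)·1.000) / (12) = 0.417
Iteration 2:
  α = (5 - (4)·-0.300 - (3)·0.111 - (1)·0.417) / (11) = 0.495
  β = (-3 - (3)·-0.273 - (1)·0.111 - (-4)·0.417) / (10) = -0.062
  γ = (6 - (2)·-0.273 - (1)·-0.300 - (2)·0.417) / (9) = 0.668
  δ = (9 - (4)·-0.273 - (-3)·-0.300 - (3)·0.111) / (12) = 0.738
Change: (0.768, 0.238, 0.557, 0.321) → max |·| = 0.768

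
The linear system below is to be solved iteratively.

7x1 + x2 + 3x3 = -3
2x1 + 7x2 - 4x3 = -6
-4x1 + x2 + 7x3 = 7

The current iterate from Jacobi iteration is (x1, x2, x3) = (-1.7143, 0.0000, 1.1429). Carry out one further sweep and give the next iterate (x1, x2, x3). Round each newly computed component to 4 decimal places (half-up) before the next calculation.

One sweep:
  x1 = (-3 - (1)·0.0000 - (3)·1.1429) / (7) = -0.9184
  x2 = (-6 - (2)·-1.7143 - (-4)·1.1429) / (7) = 0.2857
  x3 = (7 - (-4)·-1.7143 - (1)·0.0000) / (7) = 0.0204

(-0.9184, 0.2857, 0.0204)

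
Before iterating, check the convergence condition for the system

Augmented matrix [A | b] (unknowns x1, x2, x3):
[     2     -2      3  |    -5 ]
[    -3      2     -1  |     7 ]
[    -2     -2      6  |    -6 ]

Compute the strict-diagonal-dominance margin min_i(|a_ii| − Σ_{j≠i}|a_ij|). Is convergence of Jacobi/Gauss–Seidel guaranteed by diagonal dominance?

row 1: |2| − (2+3) = -3
row 2: |2| − (3+1) = -2
row 3: |6| − (2+2) = 2
minimum over rows = -3 → not strictly diagonally dominant

-3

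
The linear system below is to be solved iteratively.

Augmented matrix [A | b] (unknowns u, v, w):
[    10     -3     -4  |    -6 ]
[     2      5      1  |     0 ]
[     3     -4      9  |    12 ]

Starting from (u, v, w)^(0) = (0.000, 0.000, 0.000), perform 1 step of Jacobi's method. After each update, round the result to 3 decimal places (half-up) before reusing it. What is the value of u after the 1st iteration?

-0.600

Iteration 1:
  u = (-6 - (-3)·0.000 - (-4)·0.000) / (10) = -0.600
  v = (0 - (2)·0.000 - (1)·0.000) / (5) = 0.000
  w = (12 - (3)·0.000 - (-4)·0.000) / (9) = 1.333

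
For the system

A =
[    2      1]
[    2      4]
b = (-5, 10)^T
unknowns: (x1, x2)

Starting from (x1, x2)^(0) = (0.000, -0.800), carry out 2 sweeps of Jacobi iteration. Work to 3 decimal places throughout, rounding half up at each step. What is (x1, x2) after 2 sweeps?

Iteration 1:
  x1 = (-5 - (1)·-0.800) / (2) = -2.100
  x2 = (10 - (2)·0.000) / (4) = 2.500
Iteration 2:
  x1 = (-5 - (1)·2.500) / (2) = -3.750
  x2 = (10 - (2)·-2.100) / (4) = 3.550

(-3.750, 3.550)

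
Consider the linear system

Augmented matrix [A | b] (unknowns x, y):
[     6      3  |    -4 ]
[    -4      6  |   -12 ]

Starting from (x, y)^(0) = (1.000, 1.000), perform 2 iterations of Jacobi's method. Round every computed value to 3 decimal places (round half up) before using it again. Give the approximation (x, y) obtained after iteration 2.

Iteration 1:
  x = (-4 - (3)·1.000) / (6) = -1.167
  y = (-12 - (-4)·1.000) / (6) = -1.333
Iteration 2:
  x = (-4 - (3)·-1.333) / (6) = 0.000
  y = (-12 - (-4)·-1.167) / (6) = -2.778

(0.000, -2.778)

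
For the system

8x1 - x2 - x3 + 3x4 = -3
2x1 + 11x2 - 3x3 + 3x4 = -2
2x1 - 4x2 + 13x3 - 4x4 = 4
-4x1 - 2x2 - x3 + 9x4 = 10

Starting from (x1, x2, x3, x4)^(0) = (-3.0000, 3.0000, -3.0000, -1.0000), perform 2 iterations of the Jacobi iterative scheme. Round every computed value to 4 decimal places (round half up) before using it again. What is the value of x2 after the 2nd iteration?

Iteration 1:
  x1 = (-3 - (-1)·3.0000 - (-1)·-3.0000 - (3)·-1.0000) / (8) = 0.0000
  x2 = (-2 - (2)·-3.0000 - (-3)·-3.0000 - (3)·-1.0000) / (11) = -0.1818
  x3 = (4 - (2)·-3.0000 - (-4)·3.0000 - (-4)·-1.0000) / (13) = 1.3846
  x4 = (10 - (-4)·-3.0000 - (-2)·3.0000 - (-1)·-3.0000) / (9) = 0.1111
Iteration 2:
  x1 = (-3 - (-1)·-0.1818 - (-1)·1.3846 - (3)·0.1111) / (8) = -0.2663
  x2 = (-2 - (2)·0.0000 - (-3)·1.3846 - (3)·0.1111) / (11) = 0.1655
  x3 = (4 - (2)·0.0000 - (-4)·-0.1818 - (-4)·0.1111) / (13) = 0.2859
  x4 = (10 - (-4)·0.0000 - (-2)·-0.1818 - (-1)·1.3846) / (9) = 1.2246

0.1655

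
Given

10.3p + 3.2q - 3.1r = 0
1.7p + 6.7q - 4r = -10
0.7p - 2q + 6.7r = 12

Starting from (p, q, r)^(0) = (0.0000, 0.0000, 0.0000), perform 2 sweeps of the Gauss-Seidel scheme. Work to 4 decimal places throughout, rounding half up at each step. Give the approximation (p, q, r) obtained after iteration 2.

Iteration 1:
  p = (0 - (3.2)·0.0000 - (-3.1)·0.0000) / (10.3) = 0.0000
  q = (-10 - (1.7)·0.0000 - (-4)·0.0000) / (6.7) = -1.4925
  r = (12 - (0.7)·0.0000 - (-2)·-1.4925) / (6.7) = 1.3455
Iteration 2:
  p = (0 - (3.2)·-1.4925 - (-3.1)·1.3455) / (10.3) = 0.8686
  q = (-10 - (1.7)·0.8686 - (-4)·1.3455) / (6.7) = -0.9096
  r = (12 - (0.7)·0.8686 - (-2)·-0.9096) / (6.7) = 1.4288

(0.8686, -0.9096, 1.4288)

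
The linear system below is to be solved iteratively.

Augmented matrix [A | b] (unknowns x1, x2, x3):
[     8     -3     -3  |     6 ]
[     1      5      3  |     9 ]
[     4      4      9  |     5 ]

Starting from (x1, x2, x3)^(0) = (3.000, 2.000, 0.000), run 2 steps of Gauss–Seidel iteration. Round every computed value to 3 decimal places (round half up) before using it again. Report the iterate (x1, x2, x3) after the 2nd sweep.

(1.021, 2.063, -0.815)

Iteration 1:
  x1 = (6 - (-3)·2.000 - (-3)·0.000) / (8) = 1.500
  x2 = (9 - (1)·1.500 - (3)·0.000) / (5) = 1.500
  x3 = (5 - (4)·1.500 - (4)·1.500) / (9) = -0.778
Iteration 2:
  x1 = (6 - (-3)·1.500 - (-3)·-0.778) / (8) = 1.021
  x2 = (9 - (1)·1.021 - (3)·-0.778) / (5) = 2.063
  x3 = (5 - (4)·1.021 - (4)·2.063) / (9) = -0.815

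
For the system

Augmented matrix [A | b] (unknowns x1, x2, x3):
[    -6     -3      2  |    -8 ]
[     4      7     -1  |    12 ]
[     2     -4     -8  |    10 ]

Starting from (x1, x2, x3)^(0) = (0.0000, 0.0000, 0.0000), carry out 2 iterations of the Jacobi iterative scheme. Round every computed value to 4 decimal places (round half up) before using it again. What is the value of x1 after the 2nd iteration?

0.0595

Iteration 1:
  x1 = (-8 - (-3)·0.0000 - (2)·0.0000) / (-6) = 1.3333
  x2 = (12 - (4)·0.0000 - (-1)·0.0000) / (7) = 1.7143
  x3 = (10 - (2)·0.0000 - (-4)·0.0000) / (-8) = -1.2500
Iteration 2:
  x1 = (-8 - (-3)·1.7143 - (2)·-1.2500) / (-6) = 0.0595
  x2 = (12 - (4)·1.3333 - (-1)·-1.2500) / (7) = 0.7738
  x3 = (10 - (2)·1.3333 - (-4)·1.7143) / (-8) = -1.7738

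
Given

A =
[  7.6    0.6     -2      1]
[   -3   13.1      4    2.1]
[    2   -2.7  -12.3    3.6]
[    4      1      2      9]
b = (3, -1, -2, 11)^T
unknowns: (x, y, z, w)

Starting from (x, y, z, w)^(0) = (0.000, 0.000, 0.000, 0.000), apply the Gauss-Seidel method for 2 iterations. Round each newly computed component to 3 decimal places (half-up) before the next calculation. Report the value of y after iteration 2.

-0.230

Iteration 1:
  x = (3 - (0.6)·0.000 - (-2)·0.000 - (1)·0.000) / (7.6) = 0.395
  y = (-1 - (-3)·0.395 - (4)·0.000 - (2.1)·0.000) / (13.1) = 0.014
  z = (-2 - (2)·0.395 - (-2.7)·0.014 - (3.6)·0.000) / (-12.3) = 0.224
  w = (11 - (4)·0.395 - (1)·0.014 - (2)·0.224) / (9) = 0.995
Iteration 2:
  x = (3 - (0.6)·0.014 - (-2)·0.224 - (1)·0.995) / (7.6) = 0.322
  y = (-1 - (-3)·0.322 - (4)·0.224 - (2.1)·0.995) / (13.1) = -0.230
  z = (-2 - (2)·0.322 - (-2.7)·-0.230 - (3.6)·0.995) / (-12.3) = 0.557
  w = (11 - (4)·0.322 - (1)·-0.230 - (2)·0.557) / (9) = 0.981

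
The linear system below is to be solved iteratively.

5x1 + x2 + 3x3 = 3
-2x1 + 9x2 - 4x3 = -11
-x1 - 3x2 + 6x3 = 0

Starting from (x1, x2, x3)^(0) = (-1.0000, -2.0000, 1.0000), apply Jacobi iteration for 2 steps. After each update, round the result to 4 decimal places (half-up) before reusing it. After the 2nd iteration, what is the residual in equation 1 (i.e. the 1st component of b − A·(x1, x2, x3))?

Iteration 1:
  x1 = (3 - (1)·-2.0000 - (3)·1.0000) / (5) = 0.4000
  x2 = (-11 - (-2)·-1.0000 - (-4)·1.0000) / (9) = -1.0000
  x3 = (0 - (-1)·-1.0000 - (-3)·-2.0000) / (6) = -1.1667
Iteration 2:
  x1 = (3 - (1)·-1.0000 - (3)·-1.1667) / (5) = 1.5000
  x2 = (-11 - (-2)·0.4000 - (-4)·-1.1667) / (9) = -1.6519
  x3 = (0 - (-1)·0.4000 - (-3)·-1.0000) / (6) = -0.4333
Residual b − A·x = (-1.5482, 5.1339, -0.8559)

-1.5482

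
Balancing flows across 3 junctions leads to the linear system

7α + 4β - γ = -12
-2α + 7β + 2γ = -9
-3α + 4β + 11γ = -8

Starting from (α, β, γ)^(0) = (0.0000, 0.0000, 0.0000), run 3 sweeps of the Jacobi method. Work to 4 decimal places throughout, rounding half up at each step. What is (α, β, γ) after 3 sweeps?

Iteration 1:
  α = (-12 - (4)·0.0000 - (-1)·0.0000) / (7) = -1.7143
  β = (-9 - (-2)·0.0000 - (2)·0.0000) / (7) = -1.2857
  γ = (-8 - (-3)·0.0000 - (4)·0.0000) / (11) = -0.7273
Iteration 2:
  α = (-12 - (4)·-1.2857 - (-1)·-0.7273) / (7) = -1.0835
  β = (-9 - (-2)·-1.7143 - (2)·-0.7273) / (7) = -1.5677
  γ = (-8 - (-3)·-1.7143 - (4)·-1.2857) / (11) = -0.7273
Iteration 3:
  α = (-12 - (4)·-1.5677 - (-1)·-0.7273) / (7) = -0.9224
  β = (-9 - (-2)·-1.0835 - (2)·-0.7273) / (7) = -1.3875
  γ = (-8 - (-3)·-1.0835 - (4)·-1.5677) / (11) = -0.4527

(-0.9224, -1.3875, -0.4527)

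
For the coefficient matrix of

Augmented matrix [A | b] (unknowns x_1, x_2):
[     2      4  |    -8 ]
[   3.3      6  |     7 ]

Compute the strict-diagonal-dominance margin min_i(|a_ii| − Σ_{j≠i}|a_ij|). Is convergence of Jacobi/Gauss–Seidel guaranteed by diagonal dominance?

row 1: |2| − (4) = -2
row 2: |6| − (3.3) = 2.7
minimum over rows = -2 → not strictly diagonally dominant

-2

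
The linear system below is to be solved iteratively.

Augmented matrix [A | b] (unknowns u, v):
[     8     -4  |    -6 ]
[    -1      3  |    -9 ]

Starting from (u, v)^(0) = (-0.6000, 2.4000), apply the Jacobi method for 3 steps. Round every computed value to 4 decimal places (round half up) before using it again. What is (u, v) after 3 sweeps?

Iteration 1:
  u = (-6 - (-4)·2.4000) / (8) = 0.4500
  v = (-9 - (-1)·-0.6000) / (3) = -3.2000
Iteration 2:
  u = (-6 - (-4)·-3.2000) / (8) = -2.3500
  v = (-9 - (-1)·0.4500) / (3) = -2.8500
Iteration 3:
  u = (-6 - (-4)·-2.8500) / (8) = -2.1750
  v = (-9 - (-1)·-2.3500) / (3) = -3.7833

(-2.1750, -3.7833)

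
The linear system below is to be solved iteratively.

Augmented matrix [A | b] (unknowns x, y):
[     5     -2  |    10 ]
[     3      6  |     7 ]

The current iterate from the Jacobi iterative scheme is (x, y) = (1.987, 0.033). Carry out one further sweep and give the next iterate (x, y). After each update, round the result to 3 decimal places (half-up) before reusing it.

(2.013, 0.173)

One sweep:
  x = (10 - (-2)·0.033) / (5) = 2.013
  y = (7 - (3)·1.987) / (6) = 0.173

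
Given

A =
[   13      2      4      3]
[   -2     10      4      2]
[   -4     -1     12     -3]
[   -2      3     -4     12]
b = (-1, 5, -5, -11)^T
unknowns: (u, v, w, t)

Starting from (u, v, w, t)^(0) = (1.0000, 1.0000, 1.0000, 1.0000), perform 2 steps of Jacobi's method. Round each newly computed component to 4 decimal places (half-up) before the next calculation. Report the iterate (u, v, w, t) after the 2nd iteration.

Iteration 1:
  u = (-1 - (2)·1.0000 - (4)·1.0000 - (3)·1.0000) / (13) = -0.7692
  v = (5 - (-2)·1.0000 - (4)·1.0000 - (2)·1.0000) / (10) = 0.1000
  w = (-5 - (-4)·1.0000 - (-1)·1.0000 - (-3)·1.0000) / (12) = 0.2500
  t = (-11 - (-2)·1.0000 - (3)·1.0000 - (-4)·1.0000) / (12) = -0.6667
Iteration 2:
  u = (-1 - (2)·0.1000 - (4)·0.2500 - (3)·-0.6667) / (13) = -0.0154
  v = (5 - (-2)·-0.7692 - (4)·0.2500 - (2)·-0.6667) / (10) = 0.3795
  w = (-5 - (-4)·-0.7692 - (-1)·0.1000 - (-3)·-0.6667) / (12) = -0.8314
  t = (-11 - (-2)·-0.7692 - (3)·0.1000 - (-4)·0.2500) / (12) = -0.9865

(-0.0154, 0.3795, -0.8314, -0.9865)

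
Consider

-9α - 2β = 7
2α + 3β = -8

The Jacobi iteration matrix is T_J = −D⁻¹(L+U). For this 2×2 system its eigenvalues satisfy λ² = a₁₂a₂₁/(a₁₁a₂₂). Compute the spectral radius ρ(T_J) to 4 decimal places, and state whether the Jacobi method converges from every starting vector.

0.3849

a₁₂a₂₁/(a₁₁a₂₂) = (-2)·(2) / ((-9)·(3)) = 0.148148
ρ = √|0.148148| = √0.148148 = 0.3849
ρ < 1, so Jacobi converges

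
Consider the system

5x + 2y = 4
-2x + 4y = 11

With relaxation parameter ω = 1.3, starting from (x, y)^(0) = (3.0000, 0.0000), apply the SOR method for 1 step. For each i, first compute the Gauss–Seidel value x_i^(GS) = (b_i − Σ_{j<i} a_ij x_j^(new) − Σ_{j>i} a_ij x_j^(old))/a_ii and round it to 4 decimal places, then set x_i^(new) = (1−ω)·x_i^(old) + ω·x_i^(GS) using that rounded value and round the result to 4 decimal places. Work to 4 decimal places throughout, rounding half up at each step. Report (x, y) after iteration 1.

Iteration 1:
  x: GS value = (4 - (2)·0.0000) / (5) = 0.8000;  x ← (1−ω)·3.0000 + ω·0.8000 = 0.1400
  y: GS value = (11 - (-2)·0.1400) / (4) = 2.8200;  y ← (1−ω)·0.0000 + ω·2.8200 = 3.6660

(0.1400, 3.6660)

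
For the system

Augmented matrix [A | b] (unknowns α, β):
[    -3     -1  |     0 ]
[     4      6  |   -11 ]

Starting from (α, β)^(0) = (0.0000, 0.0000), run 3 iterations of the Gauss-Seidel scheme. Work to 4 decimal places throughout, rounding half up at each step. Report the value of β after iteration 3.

-2.3313

Iteration 1:
  α = (0 - (-1)·0.0000) / (-3) = 0.0000
  β = (-11 - (4)·0.0000) / (6) = -1.8333
Iteration 2:
  α = (0 - (-1)·-1.8333) / (-3) = 0.6111
  β = (-11 - (4)·0.6111) / (6) = -2.2407
Iteration 3:
  α = (0 - (-1)·-2.2407) / (-3) = 0.7469
  β = (-11 - (4)·0.7469) / (6) = -2.3313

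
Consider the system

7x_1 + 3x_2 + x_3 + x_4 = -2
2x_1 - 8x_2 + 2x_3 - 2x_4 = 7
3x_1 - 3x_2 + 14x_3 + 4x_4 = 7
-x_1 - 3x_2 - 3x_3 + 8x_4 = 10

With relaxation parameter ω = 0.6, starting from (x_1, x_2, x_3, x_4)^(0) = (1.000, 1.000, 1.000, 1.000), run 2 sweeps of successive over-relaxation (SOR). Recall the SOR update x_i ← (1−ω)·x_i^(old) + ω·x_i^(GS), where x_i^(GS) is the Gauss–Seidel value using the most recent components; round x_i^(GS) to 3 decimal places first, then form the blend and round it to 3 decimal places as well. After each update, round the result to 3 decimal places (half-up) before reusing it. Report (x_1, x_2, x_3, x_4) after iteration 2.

(-0.362, -0.744, 0.256, 1.101)

Iteration 1:
  x_1: GS value = (-2 - (3)·1.000 - (1)·1.000 - (1)·1.000) / (7) = -1.000;  x_1 ← (1−ω)·1.000 + ω·-1.000 = -0.200
  x_2: GS value = (7 - (2)·-0.200 - (2)·1.000 - (-2)·1.000) / (-8) = -0.925;  x_2 ← (1−ω)·1.000 + ω·-0.925 = -0.155
  x_3: GS value = (7 - (3)·-0.200 - (-3)·-0.155 - (4)·1.000) / (14) = 0.224;  x_3 ← (1−ω)·1.000 + ω·0.224 = 0.534
  x_4: GS value = (10 - (-1)·-0.200 - (-3)·-0.155 - (-3)·0.534) / (8) = 1.367;  x_4 ← (1−ω)·1.000 + ω·1.367 = 1.220
Iteration 2:
  x_1: GS value = (-2 - (3)·-0.155 - (1)·0.534 - (1)·1.220) / (7) = -0.470;  x_1 ← (1−ω)·-0.200 + ω·-0.470 = -0.362
  x_2: GS value = (7 - (2)·-0.362 - (2)·0.534 - (-2)·1.220) / (-8) = -1.137;  x_2 ← (1−ω)·-0.155 + ω·-1.137 = -0.744
  x_3: GS value = (7 - (3)·-0.362 - (-3)·-0.744 - (4)·1.220) / (14) = 0.070;  x_3 ← (1−ω)·0.534 + ω·0.070 = 0.256
  x_4: GS value = (10 - (-1)·-0.362 - (-3)·-0.744 - (-3)·0.256) / (8) = 1.022;  x_4 ← (1−ω)·1.220 + ω·1.022 = 1.101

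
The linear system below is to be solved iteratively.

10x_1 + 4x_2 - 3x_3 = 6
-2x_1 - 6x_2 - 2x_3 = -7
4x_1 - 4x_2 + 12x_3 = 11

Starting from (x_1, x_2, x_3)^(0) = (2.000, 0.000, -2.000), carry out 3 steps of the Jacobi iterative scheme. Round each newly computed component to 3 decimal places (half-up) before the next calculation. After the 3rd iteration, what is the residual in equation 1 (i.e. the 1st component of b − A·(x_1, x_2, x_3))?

Iteration 1:
  x_1 = (6 - (4)·0.000 - (-3)·-2.000) / (10) = 0.000
  x_2 = (-7 - (-2)·2.000 - (-2)·-2.000) / (-6) = 1.167
  x_3 = (11 - (4)·2.000 - (-4)·0.000) / (12) = 0.250
Iteration 2:
  x_1 = (6 - (4)·1.167 - (-3)·0.250) / (10) = 0.208
  x_2 = (-7 - (-2)·0.000 - (-2)·0.250) / (-6) = 1.083
  x_3 = (11 - (4)·0.000 - (-4)·1.167) / (12) = 1.306
Iteration 3:
  x_1 = (6 - (4)·1.083 - (-3)·1.306) / (10) = 0.559
  x_2 = (-7 - (-2)·0.208 - (-2)·1.306) / (-6) = 0.662
  x_3 = (11 - (4)·0.208 - (-4)·1.083) / (12) = 1.208
Residual b − A·x = (1.386, 0.506, -3.084)

1.386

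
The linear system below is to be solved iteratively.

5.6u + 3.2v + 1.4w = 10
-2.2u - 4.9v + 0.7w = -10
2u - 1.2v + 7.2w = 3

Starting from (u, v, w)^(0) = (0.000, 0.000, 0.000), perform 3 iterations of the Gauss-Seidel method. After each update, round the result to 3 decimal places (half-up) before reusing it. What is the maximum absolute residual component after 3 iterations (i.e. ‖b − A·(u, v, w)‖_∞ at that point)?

0.643

Iteration 1:
  u = (10 - (3.2)·0.000 - (1.4)·0.000) / (5.6) = 1.786
  v = (-10 - (-2.2)·1.786 - (0.7)·0.000) / (-4.9) = 1.239
  w = (3 - (2)·1.786 - (-1.2)·1.239) / (7.2) = 0.127
Iteration 2:
  u = (10 - (3.2)·1.239 - (1.4)·0.127) / (5.6) = 1.046
  v = (-10 - (-2.2)·1.046 - (0.7)·0.127) / (-4.9) = 1.589
  w = (3 - (2)·1.046 - (-1.2)·1.589) / (7.2) = 0.391
Iteration 3:
  u = (10 - (3.2)·1.589 - (1.4)·0.391) / (5.6) = 0.780
  v = (-10 - (-2.2)·0.780 - (0.7)·0.391) / (-4.9) = 1.746
  w = (3 - (2)·0.780 - (-1.2)·1.746) / (7.2) = 0.491
Residual b − A·x = (-0.643, -0.072, 0.000); ∞-norm = 0.643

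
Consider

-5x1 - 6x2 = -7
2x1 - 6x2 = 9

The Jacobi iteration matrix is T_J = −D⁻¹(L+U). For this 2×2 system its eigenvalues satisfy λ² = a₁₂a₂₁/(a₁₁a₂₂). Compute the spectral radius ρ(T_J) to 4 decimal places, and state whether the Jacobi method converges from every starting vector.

0.6325

a₁₂a₂₁/(a₁₁a₂₂) = (-6)·(2) / ((-5)·(-6)) = -0.400000
ρ = √|-0.400000| = √0.400000 = 0.6325
ρ < 1, so Jacobi converges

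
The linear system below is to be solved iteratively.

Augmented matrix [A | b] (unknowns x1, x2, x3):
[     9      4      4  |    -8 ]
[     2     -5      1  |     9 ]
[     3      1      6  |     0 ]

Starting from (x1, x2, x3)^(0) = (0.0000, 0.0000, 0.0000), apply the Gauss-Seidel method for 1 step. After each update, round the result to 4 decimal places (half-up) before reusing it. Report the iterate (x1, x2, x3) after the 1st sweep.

(-0.8889, -2.1556, 0.8037)

Iteration 1:
  x1 = (-8 - (4)·0.0000 - (4)·0.0000) / (9) = -0.8889
  x2 = (9 - (2)·-0.8889 - (1)·0.0000) / (-5) = -2.1556
  x3 = (0 - (3)·-0.8889 - (1)·-2.1556) / (6) = 0.8037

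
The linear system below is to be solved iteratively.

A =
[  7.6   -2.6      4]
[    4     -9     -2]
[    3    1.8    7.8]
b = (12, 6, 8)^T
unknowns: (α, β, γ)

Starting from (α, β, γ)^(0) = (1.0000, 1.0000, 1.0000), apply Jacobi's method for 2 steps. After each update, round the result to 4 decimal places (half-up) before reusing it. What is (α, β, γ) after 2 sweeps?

(1.2110, -0.1380, 0.5918)

Iteration 1:
  α = (12 - (-2.6)·1.0000 - (4)·1.0000) / (7.6) = 1.3947
  β = (6 - (4)·1.0000 - (-2)·1.0000) / (-9) = -0.4444
  γ = (8 - (3)·1.0000 - (1.8)·1.0000) / (7.8) = 0.4103
Iteration 2:
  α = (12 - (-2.6)·-0.4444 - (4)·0.4103) / (7.6) = 1.2110
  β = (6 - (4)·1.3947 - (-2)·0.4103) / (-9) = -0.1380
  γ = (8 - (3)·1.3947 - (1.8)·-0.4444) / (7.8) = 0.5918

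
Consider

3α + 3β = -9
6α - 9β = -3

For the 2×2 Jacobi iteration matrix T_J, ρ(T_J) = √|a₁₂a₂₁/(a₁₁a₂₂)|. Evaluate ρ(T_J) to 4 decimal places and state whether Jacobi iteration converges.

a₁₂a₂₁/(a₁₁a₂₂) = (3)·(6) / ((3)·(-9)) = -0.666667
ρ = √|-0.666667| = √0.666667 = 0.8165
ρ < 1, so Jacobi converges

0.8165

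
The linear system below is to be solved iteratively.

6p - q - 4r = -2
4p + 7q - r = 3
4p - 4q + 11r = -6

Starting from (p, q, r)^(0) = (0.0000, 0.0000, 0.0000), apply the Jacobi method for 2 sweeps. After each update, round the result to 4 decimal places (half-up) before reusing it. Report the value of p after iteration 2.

-0.6256

Iteration 1:
  p = (-2 - (-1)·0.0000 - (-4)·0.0000) / (6) = -0.3333
  q = (3 - (4)·0.0000 - (-1)·0.0000) / (7) = 0.4286
  r = (-6 - (4)·0.0000 - (-4)·0.0000) / (11) = -0.5455
Iteration 2:
  p = (-2 - (-1)·0.4286 - (-4)·-0.5455) / (6) = -0.6256
  q = (3 - (4)·-0.3333 - (-1)·-0.5455) / (7) = 0.5411
  r = (-6 - (4)·-0.3333 - (-4)·0.4286) / (11) = -0.2684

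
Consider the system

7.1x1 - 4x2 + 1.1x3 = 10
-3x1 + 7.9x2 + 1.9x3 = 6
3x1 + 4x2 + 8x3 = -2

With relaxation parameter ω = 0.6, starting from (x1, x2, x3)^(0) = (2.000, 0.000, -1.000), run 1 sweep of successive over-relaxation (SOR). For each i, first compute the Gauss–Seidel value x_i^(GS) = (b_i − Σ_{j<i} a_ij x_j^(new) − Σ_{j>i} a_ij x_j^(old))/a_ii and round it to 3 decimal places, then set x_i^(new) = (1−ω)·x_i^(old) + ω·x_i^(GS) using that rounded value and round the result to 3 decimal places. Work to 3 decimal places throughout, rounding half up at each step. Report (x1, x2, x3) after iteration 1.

(1.738, 0.996, -1.240)

Iteration 1:
  x1: GS value = (10 - (-4)·0.000 - (1.1)·-1.000) / (7.1) = 1.563;  x1 ← (1−ω)·2.000 + ω·1.563 = 1.738
  x2: GS value = (6 - (-3)·1.738 - (1.9)·-1.000) / (7.9) = 1.660;  x2 ← (1−ω)·0.000 + ω·1.660 = 0.996
  x3: GS value = (-2 - (3)·1.738 - (4)·0.996) / (8) = -1.400;  x3 ← (1−ω)·-1.000 + ω·-1.400 = -1.240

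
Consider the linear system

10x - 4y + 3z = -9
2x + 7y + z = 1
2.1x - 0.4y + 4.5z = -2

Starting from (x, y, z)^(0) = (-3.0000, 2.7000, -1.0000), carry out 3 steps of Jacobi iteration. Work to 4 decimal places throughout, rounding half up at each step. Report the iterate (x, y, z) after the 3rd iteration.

Iteration 1:
  x = (-9 - (-4)·2.7000 - (3)·-1.0000) / (10) = 0.4800
  y = (1 - (2)·-3.0000 - (1)·-1.0000) / (7) = 1.1429
  z = (-2 - (2.1)·-3.0000 - (-0.4)·2.7000) / (4.5) = 1.1956
Iteration 2:
  x = (-9 - (-4)·1.1429 - (3)·1.1956) / (10) = -0.8015
  y = (1 - (2)·0.4800 - (1)·1.1956) / (7) = -0.1651
  z = (-2 - (2.1)·0.4800 - (-0.4)·1.1429) / (4.5) = -0.5669
Iteration 3:
  x = (-9 - (-4)·-0.1651 - (3)·-0.5669) / (10) = -0.7960
  y = (1 - (2)·-0.8015 - (1)·-0.5669) / (7) = 0.4528
  z = (-2 - (2.1)·-0.8015 - (-0.4)·-0.1651) / (4.5) = -0.0851

(-0.7960, 0.4528, -0.0851)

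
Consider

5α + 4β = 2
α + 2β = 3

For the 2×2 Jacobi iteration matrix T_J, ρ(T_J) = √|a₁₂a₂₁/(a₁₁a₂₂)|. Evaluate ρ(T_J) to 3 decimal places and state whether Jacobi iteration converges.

0.632

a₁₂a₂₁/(a₁₁a₂₂) = (4)·(1) / ((5)·(2)) = 0.400000
ρ = √|0.400000| = √0.400000 = 0.632
ρ < 1, so Jacobi converges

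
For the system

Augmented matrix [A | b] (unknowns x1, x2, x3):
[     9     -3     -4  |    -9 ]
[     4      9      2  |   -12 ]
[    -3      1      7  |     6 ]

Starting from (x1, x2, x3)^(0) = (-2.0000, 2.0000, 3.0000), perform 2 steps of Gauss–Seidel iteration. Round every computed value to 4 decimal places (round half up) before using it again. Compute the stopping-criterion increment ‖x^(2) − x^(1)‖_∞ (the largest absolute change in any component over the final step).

Iteration 1:
  x1 = (-9 - (-3)·2.0000 - (-4)·3.0000) / (9) = 1.0000
  x2 = (-12 - (4)·1.0000 - (2)·3.0000) / (9) = -2.4444
  x3 = (6 - (-3)·1.0000 - (1)·-2.4444) / (7) = 1.6349
Iteration 2:
  x1 = (-9 - (-3)·-2.4444 - (-4)·1.6349) / (9) = -1.0882
  x2 = (-12 - (4)·-1.0882 - (2)·1.6349) / (9) = -1.2130
  x3 = (6 - (-3)·-1.0882 - (1)·-1.2130) / (7) = 0.5641
Change: (-2.0882, 1.2314, -1.0708) → max |·| = 2.0882

2.0882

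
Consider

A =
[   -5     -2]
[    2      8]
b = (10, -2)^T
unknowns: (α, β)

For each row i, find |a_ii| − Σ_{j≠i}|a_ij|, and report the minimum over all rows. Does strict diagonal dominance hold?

3

row 1: |-5| − (2) = 3
row 2: |8| − (2) = 6
minimum over rows = 3 → strictly diagonally dominant (convergence guaranteed)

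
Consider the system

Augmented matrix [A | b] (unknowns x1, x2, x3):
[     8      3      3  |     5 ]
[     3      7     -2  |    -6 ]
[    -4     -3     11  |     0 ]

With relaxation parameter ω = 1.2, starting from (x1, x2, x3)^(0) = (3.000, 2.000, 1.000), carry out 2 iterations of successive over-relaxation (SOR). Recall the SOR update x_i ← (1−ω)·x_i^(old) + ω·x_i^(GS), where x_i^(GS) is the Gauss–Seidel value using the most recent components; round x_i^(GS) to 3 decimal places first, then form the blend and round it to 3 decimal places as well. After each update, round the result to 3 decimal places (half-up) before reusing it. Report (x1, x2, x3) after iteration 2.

Iteration 1:
  x1: GS value = (5 - (3)·2.000 - (3)·1.000) / (8) = -0.500;  x1 ← (1−ω)·3.000 + ω·-0.500 = -1.200
  x2: GS value = (-6 - (3)·-1.200 - (-2)·1.000) / (7) = -0.057;  x2 ← (1−ω)·2.000 + ω·-0.057 = -0.468
  x3: GS value = (0 - (-4)·-1.200 - (-3)·-0.468) / (11) = -0.564;  x3 ← (1−ω)·1.000 + ω·-0.564 = -0.877
Iteration 2:
  x1: GS value = (5 - (3)·-0.468 - (3)·-0.877) / (8) = 1.129;  x1 ← (1−ω)·-1.200 + ω·1.129 = 1.595
  x2: GS value = (-6 - (3)·1.595 - (-2)·-0.877) / (7) = -1.791;  x2 ← (1−ω)·-0.468 + ω·-1.791 = -2.056
  x3: GS value = (0 - (-4)·1.595 - (-3)·-2.056) / (11) = 0.019;  x3 ← (1−ω)·-0.877 + ω·0.019 = 0.198

(1.595, -2.056, 0.198)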